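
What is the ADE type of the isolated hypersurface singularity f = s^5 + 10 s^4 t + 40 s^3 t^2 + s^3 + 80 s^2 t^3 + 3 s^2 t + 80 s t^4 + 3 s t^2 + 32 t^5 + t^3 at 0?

E_{8}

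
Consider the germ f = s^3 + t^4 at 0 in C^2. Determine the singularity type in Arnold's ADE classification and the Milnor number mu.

The Hessian of f at 0 has rank 0. Corank 2; j^3 = s^3 is a perfect cube, so E-series; the 4-jet and mu = 6 give E_6.

Type E6, Milnor number mu = 6.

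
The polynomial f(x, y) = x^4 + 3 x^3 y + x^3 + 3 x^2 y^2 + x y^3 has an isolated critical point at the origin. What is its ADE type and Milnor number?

The Hessian of f at 0 is [[0, 0], [0, 0]] with rank 0, so corank 2. A Groebner basis of the Jacobian ideal J(f) in C{x,y} is {3*x^2 + y^4 + y^3, x^3, x^2*y - x^2 - y^3/3, 2*x^2 + x*y^2 + 2*y^3/3}; counting standard monomials gives mu = 7. Corank 2; j^3 = x^3 is a perfect cube, so E-series; the 4-jet and mu = 7 give E_7.

Type E_7, Milnor number mu = 7.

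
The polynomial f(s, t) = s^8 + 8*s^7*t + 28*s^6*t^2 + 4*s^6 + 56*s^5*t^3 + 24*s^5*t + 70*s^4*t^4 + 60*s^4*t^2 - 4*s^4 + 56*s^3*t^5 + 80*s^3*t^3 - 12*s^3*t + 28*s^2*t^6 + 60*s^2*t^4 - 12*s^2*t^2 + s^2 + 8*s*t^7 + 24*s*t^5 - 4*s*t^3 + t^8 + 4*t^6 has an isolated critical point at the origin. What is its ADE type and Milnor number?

The Hessian of f at 0 is [[2, 0], [0, 0]] with rank 1, so corank 1. A Groebner basis of the Jacobian ideal J(f) in C{s,t} is {3*s^2/2 - s*t/2 + t^4, s^3, s^2*t, s*t^2 - s/6 + t^3/3}; counting standard monomials gives mu = 7. Corank 1: A-series; mu = 7 gives A_7.

Type A_7, Milnor number mu = 7.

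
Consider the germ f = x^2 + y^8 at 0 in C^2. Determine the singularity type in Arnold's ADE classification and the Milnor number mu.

Type A_7, Milnor number mu = 7.

The Hessian of f at 0 is [[2, 0], [0, 0]] with rank 1, so corank 1. A Groebner basis of the Jacobian ideal J(f) in C{x,y} is {y^7, x}; counting standard monomials gives mu = 7. Corank 1: A-series; mu = 7 gives A_7.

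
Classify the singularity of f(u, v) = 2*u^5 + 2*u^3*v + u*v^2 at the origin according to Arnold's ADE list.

D_{6}

The Hessian of f at 0 has rank 0. Corank 2; j^3 = u*v^2 has shape L^2 M (L != M), so D-series; mu = 6 gives D_6.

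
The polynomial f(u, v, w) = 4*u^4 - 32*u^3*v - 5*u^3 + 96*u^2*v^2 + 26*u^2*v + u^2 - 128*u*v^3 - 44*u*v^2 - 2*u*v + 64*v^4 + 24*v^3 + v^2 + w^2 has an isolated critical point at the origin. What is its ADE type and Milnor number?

Type A2, Milnor number mu = 2.

The Hessian of f at 0 is [[2, -2, 0], [-2, 2, 0], [0, 0, 2]] with rank 2, so corank 1. A Groebner basis of the Jacobian ideal J(f) in C{u,v,w} is {v^2, u - v, w}; counting standard monomials gives mu = 2. Corank 1: A-series; mu = 2 gives A_2.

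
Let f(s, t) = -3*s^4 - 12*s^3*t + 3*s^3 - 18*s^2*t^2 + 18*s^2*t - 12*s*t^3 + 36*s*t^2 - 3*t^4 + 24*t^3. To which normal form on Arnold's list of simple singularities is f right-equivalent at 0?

E6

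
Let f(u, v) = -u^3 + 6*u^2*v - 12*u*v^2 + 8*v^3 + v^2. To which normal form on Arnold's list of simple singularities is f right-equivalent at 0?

The Hessian of f at 0 has rank 1. Corank 1: A-series; mu = 2 gives A_2.

A2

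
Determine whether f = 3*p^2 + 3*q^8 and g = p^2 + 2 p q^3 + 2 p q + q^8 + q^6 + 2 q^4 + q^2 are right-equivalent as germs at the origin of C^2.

The Hessian of f at 0 is [[6, 0], [0, 0]] with rank 1, so corank 1. A Groebner basis of the Jacobian ideal J(f) in C{p,q} is {q^7, p}; counting standard monomials gives mu = 7. Corank 1: A-series; mu = 7 gives A_7. The Hessian of g at 0 is [[2, 2], [2, 2]] with rank 1, so corank 1. A Groebner basis of the Jacobian ideal J(g) in C{p,q} is {p^3 - 3*p*q^2 + 2*p + 2*q, p^2*q + 2*p*q^2 - p - q, p + q^3 + q}; counting standard monomials gives mu = 7. Corank 1: A-series; mu = 7 gives A_7. Both have type A_7, hence right-equivalent.

Yes.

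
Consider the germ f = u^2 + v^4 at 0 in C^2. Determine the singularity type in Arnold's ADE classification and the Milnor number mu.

Type A3, Milnor number mu = 3.

The Hessian of f at 0 has rank 1. Corank 1: A-series; mu = 3 gives A_3.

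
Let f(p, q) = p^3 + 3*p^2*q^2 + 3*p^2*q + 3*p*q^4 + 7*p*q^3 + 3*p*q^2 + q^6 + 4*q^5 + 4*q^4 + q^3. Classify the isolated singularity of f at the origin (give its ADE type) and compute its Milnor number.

Type E7, Milnor number mu = 7.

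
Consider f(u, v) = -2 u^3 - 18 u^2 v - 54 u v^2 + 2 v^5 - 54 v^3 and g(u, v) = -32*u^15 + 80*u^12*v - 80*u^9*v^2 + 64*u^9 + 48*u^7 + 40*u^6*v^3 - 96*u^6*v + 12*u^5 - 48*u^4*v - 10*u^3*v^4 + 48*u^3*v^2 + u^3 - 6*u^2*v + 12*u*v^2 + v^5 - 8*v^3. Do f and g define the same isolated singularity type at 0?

Yes.

The Hessian of f at 0 is [[0, 0], [0, 0]] with rank 0, so corank 2. A Groebner basis of the Jacobian ideal J(f) in C{u,v} is {v^4, u^2 + 6*u*v + 9*v^2}; counting standard monomials gives mu = 8. Corank 2; j^3 = -2*(u + 3*v)^3 is a perfect cube, so E-series; the 5-jet and mu = 8 give E_8. The Hessian of g at 0 is [[0, 0], [0, 0]] with rank 0, so corank 2. A Groebner basis of the Jacobian ideal J(g) in C{u,v} is {u^2/64 + u*v^3 - u*v/16 + v^2/16, v^4, u^3 - 12*u*v^2 + 16*v^3, u^2*v - 4*u*v^2 + 4*v^3}; counting standard monomials gives mu = 8. Corank 2; j^3 = (u - 2*v)^3 is a perfect cube, so E-series; the 5-jet and mu = 8 give E_8. Both have type E_8, hence right-equivalent.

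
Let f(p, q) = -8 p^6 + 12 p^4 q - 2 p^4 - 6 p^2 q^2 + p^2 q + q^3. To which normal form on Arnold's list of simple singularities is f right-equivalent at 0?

D4

The Hessian of f at 0 is [[0, 0], [0, 0]] with rank 0, so corank 2. A Groebner basis of the Jacobian ideal J(f) in C{p,q} is {q^3, p^2 + 3*q^2, p*q}; counting standard monomials gives mu = 4. Corank 2; j^3 = q*(p^2 + q^2) splits into three distinct lines over C (the quadratic factor has nonzero discriminant), so D_4.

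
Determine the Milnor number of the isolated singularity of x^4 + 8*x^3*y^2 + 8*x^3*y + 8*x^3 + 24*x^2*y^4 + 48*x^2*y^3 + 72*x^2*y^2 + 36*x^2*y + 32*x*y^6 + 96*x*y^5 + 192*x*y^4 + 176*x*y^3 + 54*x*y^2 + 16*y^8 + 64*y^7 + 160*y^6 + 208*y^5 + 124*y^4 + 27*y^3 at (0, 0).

The Hessian of f at 0 is [[0, 0], [0, 0]] with rank 0, so corank 2. A Groebner basis of the Jacobian ideal J(f) in C{x,y} is {x^3 + 27*x^2/4 + 81*x*y/4 + 243*y^2/16, x^2*y - 33*x^2/8 - 99*x*y/8 - 297*y^2/32, 5*x^2/2 + x*y^2 + 15*x*y/2 + 45*y^2/8, -3*x^2/2 - 9*x*y/2 + y^3 - 27*y^2/8}; counting standard monomials gives mu = 6. Corank 2; j^3 = (2*x + 3*y)^3 is a perfect cube, so E-series; the 4-jet and mu = 6 give E_6.

6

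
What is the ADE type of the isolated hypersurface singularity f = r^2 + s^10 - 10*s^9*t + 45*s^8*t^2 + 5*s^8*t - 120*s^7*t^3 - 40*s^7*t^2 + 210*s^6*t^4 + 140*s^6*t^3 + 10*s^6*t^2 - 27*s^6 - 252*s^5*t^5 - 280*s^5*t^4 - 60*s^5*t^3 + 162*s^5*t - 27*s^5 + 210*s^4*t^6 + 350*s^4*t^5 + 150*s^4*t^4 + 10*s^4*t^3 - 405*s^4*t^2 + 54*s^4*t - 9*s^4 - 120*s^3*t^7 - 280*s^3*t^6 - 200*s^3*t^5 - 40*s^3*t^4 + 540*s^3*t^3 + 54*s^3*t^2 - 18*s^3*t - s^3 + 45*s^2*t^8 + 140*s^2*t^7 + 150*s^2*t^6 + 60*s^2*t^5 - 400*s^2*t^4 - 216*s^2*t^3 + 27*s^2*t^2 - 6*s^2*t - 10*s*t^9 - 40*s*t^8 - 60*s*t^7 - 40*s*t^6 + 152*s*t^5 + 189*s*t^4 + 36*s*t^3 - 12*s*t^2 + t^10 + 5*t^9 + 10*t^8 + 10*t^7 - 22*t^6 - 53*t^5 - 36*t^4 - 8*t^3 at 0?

E8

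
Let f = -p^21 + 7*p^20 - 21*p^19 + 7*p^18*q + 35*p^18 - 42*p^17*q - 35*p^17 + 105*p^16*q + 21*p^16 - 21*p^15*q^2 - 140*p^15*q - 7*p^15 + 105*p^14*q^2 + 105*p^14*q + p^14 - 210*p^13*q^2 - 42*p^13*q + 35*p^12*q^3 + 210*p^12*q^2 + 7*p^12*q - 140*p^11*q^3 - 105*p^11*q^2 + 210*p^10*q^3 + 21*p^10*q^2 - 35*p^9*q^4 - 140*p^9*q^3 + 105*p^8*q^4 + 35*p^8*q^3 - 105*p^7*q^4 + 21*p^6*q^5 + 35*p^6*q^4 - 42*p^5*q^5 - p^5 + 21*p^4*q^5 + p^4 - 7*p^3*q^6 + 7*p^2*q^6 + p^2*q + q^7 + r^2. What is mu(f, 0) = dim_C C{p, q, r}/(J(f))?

The Hessian of f at 0 has rank 1. Corank 2; j^3 = p^2*q has shape L^2 M (L != M), so D-series; mu = 8 gives D_8.

8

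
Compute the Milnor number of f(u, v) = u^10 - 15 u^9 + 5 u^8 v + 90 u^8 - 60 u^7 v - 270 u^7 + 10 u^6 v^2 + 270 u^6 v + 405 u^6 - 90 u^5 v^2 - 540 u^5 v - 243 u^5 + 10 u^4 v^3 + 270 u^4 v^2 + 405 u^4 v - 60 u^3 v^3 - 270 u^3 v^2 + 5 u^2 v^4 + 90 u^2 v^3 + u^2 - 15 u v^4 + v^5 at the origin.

The Hessian of f at 0 has rank 1. Corank 1: A-series; mu = 4 gives A_4.

4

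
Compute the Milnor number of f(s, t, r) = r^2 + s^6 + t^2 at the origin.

5

The Hessian of f at 0 is [[0, 0, 0], [0, 2, 0], [0, 0, 2]] with rank 2, so corank 1. A Groebner basis of the Jacobian ideal J(f) in C{s,t,r} is {s^5, t, r}; counting standard monomials gives mu = 5. Corank 1: A-series; mu = 5 gives A_5.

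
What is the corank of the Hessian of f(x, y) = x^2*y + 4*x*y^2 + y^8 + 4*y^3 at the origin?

2

Hessian at 0 has rank 0.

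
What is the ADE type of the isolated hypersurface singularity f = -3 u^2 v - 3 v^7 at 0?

D_{8}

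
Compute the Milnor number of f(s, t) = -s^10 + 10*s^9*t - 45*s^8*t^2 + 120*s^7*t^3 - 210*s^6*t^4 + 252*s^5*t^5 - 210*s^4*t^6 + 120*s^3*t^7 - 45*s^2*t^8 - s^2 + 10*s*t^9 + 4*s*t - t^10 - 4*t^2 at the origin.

The Hessian of f at 0 is [[-2, 4], [4, -8]] with rank 1, so corank 1. A Groebner basis of the Jacobian ideal J(f) in C{s,t} is {t^9, s - 2*t}; counting standard monomials gives mu = 9. Corank 1: A-series; mu = 9 gives A_9.

9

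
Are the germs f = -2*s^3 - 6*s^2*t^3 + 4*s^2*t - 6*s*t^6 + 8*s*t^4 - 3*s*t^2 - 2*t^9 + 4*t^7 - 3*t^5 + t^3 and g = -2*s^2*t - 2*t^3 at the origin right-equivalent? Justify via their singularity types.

Yes.

The Hessian of f at 0 has rank 0. Corank 2; j^3 = -(s - t)*(2*s^2 - 2*s*t + t^2) splits into three distinct lines over C (the quadratic factor has nonzero discriminant), so D_4. The Hessian of g at 0 has rank 0. Corank 2; j^3 = -2*t*(s^2 + t^2) splits into three distinct lines over C (the quadratic factor has nonzero discriminant), so D_4. Both have type D_4, hence right-equivalent.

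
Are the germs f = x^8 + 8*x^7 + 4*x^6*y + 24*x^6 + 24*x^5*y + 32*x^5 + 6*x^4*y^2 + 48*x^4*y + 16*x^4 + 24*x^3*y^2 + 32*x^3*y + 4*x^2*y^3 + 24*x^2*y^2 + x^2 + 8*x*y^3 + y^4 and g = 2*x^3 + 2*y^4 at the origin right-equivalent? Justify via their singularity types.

No.

The Hessian of f at 0 has rank 1. Corank 1: A-series; mu = 3 gives A_3. The Hessian of g at 0 has rank 0. Corank 2; j^3 = 2*x^3 is a perfect cube, so E-series; the 4-jet and mu = 6 give E_6. f is A_3 but g is E_6, hence not right-equivalent.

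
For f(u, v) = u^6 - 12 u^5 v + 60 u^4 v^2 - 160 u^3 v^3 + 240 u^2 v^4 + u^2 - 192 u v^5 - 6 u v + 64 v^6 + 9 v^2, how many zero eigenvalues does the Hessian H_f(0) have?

1

Hessian at 0 has rank 1.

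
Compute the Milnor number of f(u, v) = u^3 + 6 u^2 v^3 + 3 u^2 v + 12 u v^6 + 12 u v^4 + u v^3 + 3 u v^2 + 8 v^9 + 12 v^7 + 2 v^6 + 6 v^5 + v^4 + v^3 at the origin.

7

The Hessian of f at 0 is [[0, 0], [0, 0]] with rank 0, so corank 2. A Groebner basis of the Jacobian ideal J(f) in C{u,v} is {u^3 + 3*u^2*v + 6*u^2 + 12*u*v + 6*v^2, -3*u^2 + u*v^2 - 6*u*v - 3*v^2, 3*u^2 + 6*u*v + v^3 + 3*v^2}; counting standard monomials gives mu = 7. Corank 2; j^3 = (u + v)^3 is a perfect cube, so E-series; the 4-jet and mu = 7 give E_7.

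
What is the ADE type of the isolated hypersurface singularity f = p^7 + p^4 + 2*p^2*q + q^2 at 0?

The Hessian of f at 0 is [[0, 0], [0, 2]] with rank 1, so corank 1. A Groebner basis of the Jacobian ideal J(f) in C{p,q} is {q^3, p^2 + q}; counting standard monomials gives mu = 6. Corank 1: A-series; mu = 6 gives A_6.

A_6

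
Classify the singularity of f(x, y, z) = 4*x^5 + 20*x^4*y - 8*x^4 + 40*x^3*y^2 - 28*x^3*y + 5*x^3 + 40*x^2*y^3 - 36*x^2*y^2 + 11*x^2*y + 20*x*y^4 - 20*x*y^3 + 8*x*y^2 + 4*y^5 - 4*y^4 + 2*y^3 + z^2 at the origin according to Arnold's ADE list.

D_4

The Hessian of f at 0 has rank 1. Corank 2; j^3 = (x + y)*(5*x^2 + 6*x*y + 2*y^2) splits into three distinct lines over C (the quadratic factor has nonzero discriminant), so D_4.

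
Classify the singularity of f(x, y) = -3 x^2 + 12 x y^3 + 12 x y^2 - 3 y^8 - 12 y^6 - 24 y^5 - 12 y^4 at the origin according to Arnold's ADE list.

The Hessian of f at 0 has rank 1. Corank 1: A-series; mu = 7 gives A_7.

A7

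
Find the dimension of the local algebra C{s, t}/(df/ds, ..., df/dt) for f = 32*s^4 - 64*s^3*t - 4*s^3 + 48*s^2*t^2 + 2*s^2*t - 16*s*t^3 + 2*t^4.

5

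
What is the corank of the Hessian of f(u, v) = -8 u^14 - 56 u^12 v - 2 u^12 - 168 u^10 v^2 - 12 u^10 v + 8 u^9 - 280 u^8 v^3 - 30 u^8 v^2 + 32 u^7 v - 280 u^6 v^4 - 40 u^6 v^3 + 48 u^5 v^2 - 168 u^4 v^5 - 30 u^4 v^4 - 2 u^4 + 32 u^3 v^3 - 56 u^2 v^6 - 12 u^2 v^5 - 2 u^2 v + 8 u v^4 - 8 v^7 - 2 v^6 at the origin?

Hessian at 0 has rank 0.

2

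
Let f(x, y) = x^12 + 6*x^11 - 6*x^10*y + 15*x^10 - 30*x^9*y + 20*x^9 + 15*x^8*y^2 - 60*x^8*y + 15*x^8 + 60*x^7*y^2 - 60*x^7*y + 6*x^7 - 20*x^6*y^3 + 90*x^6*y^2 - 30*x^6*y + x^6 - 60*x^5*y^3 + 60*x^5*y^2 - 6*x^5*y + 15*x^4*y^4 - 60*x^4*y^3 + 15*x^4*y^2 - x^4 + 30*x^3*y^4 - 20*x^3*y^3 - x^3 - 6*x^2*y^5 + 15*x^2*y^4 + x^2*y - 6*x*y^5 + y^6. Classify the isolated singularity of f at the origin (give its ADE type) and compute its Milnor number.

Type D7, Milnor number mu = 7.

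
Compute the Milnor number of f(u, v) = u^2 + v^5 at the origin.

4

The Hessian of f at 0 has rank 1. Corank 1: A-series; mu = 4 gives A_4.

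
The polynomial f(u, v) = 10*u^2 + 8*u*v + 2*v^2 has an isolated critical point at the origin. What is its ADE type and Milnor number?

Type A_1, Milnor number mu = 1.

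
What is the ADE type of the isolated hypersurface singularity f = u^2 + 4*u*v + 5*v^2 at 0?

A1

The Hessian of f at 0 has rank 2. Corank 0: nondegenerate Morse point, so A_1.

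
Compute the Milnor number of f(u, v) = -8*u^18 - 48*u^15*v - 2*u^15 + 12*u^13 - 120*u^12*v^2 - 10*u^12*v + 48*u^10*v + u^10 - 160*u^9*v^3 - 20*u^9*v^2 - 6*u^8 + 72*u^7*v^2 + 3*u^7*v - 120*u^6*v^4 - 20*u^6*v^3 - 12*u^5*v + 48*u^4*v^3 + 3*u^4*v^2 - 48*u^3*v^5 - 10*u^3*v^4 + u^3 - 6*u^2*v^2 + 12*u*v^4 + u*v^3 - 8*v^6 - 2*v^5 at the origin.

7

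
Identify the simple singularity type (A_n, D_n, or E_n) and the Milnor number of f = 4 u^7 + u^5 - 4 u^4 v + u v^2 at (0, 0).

Type D6, Milnor number mu = 6.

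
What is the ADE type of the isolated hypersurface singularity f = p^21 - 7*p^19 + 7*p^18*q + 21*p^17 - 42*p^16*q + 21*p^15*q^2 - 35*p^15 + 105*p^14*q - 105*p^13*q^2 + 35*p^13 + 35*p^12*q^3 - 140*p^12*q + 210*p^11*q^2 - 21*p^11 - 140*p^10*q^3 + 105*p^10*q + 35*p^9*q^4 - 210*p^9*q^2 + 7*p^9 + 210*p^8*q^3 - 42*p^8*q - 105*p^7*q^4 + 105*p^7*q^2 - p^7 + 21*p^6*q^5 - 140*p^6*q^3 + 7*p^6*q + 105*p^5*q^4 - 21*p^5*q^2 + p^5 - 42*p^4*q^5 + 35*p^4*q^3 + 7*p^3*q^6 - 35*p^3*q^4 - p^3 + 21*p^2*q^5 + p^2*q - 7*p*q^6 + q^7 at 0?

The Hessian of f at 0 is [[0, 0], [0, 0]] with rank 0, so corank 2. A Groebner basis of the Jacobian ideal J(f) in C{p,q} is {p*q/7 + q^6, p*q^2, p^2 - p*q}; counting standard monomials gives mu = 8. Corank 2; j^3 = -p^2*(p - q) has shape L^2 M (L != M), so D-series; mu = 8 gives D_8.

D_8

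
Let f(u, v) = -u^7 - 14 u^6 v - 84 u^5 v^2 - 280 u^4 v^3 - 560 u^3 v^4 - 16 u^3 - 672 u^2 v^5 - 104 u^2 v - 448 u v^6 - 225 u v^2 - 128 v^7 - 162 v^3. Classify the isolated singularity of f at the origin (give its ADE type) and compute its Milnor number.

The Hessian of f at 0 has rank 0. Corank 2; j^3 = -(u + 2*v)*(4*u + 9*v)^2 has shape L^2 M (L != M), so D-series; mu = 8 gives D_8.

Type D_8, Milnor number mu = 8.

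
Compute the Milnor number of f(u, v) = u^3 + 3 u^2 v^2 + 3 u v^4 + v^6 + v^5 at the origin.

The Hessian of f at 0 is [[0, 0], [0, 0]] with rank 0, so corank 2. A Groebner basis of the Jacobian ideal J(f) in C{u,v} is {v^4, u^3, u^2/2 + u*v^2}; counting standard monomials gives mu = 8. Corank 2; j^3 = u^3 is a perfect cube, so E-series; the 5-jet and mu = 8 give E_8.

8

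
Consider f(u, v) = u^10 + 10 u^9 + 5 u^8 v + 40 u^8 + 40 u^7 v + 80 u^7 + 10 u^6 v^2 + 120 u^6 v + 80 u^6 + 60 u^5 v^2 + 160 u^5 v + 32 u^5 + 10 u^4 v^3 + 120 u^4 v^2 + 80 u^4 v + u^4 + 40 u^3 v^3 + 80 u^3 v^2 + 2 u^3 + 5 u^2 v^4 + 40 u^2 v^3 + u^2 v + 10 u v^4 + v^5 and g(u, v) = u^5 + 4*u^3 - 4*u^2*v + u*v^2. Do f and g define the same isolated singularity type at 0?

Yes.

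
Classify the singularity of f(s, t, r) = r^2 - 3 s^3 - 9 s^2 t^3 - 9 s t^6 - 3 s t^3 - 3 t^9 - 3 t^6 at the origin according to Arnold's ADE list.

E_7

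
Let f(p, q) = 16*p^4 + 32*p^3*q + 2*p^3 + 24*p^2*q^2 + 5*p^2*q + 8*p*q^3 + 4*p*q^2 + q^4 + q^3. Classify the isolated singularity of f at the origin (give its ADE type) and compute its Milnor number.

Type D_{5}, Milnor number mu = 5.

The Hessian of f at 0 has rank 0. Corank 2; j^3 = (p + q)^2*(2*p + q) has shape L^2 M (L != M), so D-series; mu = 5 gives D_5.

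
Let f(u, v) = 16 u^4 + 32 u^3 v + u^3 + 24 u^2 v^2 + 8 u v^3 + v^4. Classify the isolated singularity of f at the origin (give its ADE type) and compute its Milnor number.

Type E_{6}, Milnor number mu = 6.

The Hessian of f at 0 has rank 0. Corank 2; j^3 = u^3 is a perfect cube, so E-series; the 4-jet and mu = 6 give E_6.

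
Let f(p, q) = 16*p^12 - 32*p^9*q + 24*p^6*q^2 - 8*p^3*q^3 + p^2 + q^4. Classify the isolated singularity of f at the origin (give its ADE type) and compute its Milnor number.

Type A_{3}, Milnor number mu = 3.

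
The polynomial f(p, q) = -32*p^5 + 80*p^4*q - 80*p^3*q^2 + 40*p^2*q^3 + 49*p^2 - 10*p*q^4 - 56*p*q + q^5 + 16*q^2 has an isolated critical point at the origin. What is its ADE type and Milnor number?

Type A_4, Milnor number mu = 4.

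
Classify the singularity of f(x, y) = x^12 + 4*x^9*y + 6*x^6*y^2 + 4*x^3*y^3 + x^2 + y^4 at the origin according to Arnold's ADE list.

A3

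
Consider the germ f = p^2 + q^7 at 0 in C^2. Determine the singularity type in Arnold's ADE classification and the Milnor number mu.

Type A_6, Milnor number mu = 6.

The Hessian of f at 0 is [[2, 0], [0, 0]] with rank 1, so corank 1. A Groebner basis of the Jacobian ideal J(f) in C{p,q} is {q^6, p}; counting standard monomials gives mu = 6. Corank 1: A-series; mu = 6 gives A_6.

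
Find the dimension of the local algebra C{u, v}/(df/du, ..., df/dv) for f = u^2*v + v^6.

7

The Hessian of f at 0 has rank 0. Corank 2; j^3 = u^2*v has shape L^2 M (L != M), so D-series; mu = 7 gives D_7.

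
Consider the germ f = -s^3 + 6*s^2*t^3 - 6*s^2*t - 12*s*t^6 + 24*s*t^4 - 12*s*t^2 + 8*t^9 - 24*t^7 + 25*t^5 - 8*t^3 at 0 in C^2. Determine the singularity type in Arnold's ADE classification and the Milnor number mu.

The Hessian of f at 0 has rank 0. Corank 2; j^3 = -(s + 2*t)^3 is a perfect cube, so E-series; the 5-jet and mu = 8 give E_8.

Type E_8, Milnor number mu = 8.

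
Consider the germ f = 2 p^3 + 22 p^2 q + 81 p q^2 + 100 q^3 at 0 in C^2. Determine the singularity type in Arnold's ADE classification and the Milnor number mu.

Type D_4, Milnor number mu = 4.

The Hessian of f at 0 has rank 0. Corank 2; j^3 = (p + 4*q)*(2*p^2 + 14*p*q + 25*q^2) splits into three distinct lines over C (the quadratic factor has nonzero discriminant), so D_4.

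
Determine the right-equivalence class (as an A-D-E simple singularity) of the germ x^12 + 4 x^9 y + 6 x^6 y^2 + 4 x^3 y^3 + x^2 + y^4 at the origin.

A_{3}

The Hessian of f at 0 has rank 1. Corank 1: A-series; mu = 3 gives A_3.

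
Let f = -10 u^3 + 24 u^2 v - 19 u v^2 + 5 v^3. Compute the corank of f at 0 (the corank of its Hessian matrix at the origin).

Hessian at 0 has rank 0.

2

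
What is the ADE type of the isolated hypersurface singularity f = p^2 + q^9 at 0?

The Hessian of f at 0 has rank 1. Corank 1: A-series; mu = 8 gives A_8.

A_{8}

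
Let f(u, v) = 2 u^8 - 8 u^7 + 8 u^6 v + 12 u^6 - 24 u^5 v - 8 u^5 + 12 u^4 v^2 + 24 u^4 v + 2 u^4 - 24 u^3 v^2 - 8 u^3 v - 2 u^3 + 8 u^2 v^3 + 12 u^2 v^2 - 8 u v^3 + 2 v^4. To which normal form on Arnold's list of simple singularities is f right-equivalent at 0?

E_6

The Hessian of f at 0 has rank 0. Corank 2; j^3 = -2*u^3 is a perfect cube, so E-series; the 4-jet and mu = 6 give E_6.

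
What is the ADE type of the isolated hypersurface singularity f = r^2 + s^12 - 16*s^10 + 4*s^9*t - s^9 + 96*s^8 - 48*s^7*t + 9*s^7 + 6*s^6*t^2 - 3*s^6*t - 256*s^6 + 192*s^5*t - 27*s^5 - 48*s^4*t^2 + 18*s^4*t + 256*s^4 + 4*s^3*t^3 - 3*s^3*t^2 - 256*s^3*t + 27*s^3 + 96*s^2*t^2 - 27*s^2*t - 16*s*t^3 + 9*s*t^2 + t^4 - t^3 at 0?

E6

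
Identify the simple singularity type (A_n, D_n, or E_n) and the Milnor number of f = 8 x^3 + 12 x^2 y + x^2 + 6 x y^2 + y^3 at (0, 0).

The Hessian of f at 0 is [[2, 0], [0, 0]] with rank 1, so corank 1. A Groebner basis of the Jacobian ideal J(f) in C{x,y} is {y^2, x}; counting standard monomials gives mu = 2. Corank 1: A-series; mu = 2 gives A_2.

Type A_2, Milnor number mu = 2.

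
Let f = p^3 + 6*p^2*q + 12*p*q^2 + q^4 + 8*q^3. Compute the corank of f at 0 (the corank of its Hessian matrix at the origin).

Hessian at 0 has rank 0.

2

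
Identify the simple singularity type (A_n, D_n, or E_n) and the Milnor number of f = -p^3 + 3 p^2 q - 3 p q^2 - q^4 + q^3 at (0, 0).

Type E6, Milnor number mu = 6.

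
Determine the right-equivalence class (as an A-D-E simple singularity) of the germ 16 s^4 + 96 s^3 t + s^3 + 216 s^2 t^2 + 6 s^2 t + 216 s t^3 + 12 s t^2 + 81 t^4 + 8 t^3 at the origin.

E_6

The Hessian of f at 0 is [[0, 0], [0, 0]] with rank 0, so corank 2. A Groebner basis of the Jacobian ideal J(f) in C{s,t} is {t^4, s*t^2 + 11*t^3/6, s^2 + 4*s*t + 4*t^2}; counting standard monomials gives mu = 6. Corank 2; j^3 = (s + 2*t)^3 is a perfect cube, so E-series; the 4-jet and mu = 6 give E_6.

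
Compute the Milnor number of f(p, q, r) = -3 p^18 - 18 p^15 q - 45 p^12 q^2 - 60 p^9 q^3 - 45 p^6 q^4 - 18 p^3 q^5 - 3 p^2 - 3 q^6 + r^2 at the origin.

The Hessian of f at 0 has rank 2. Corank 1: A-series; mu = 5 gives A_5.

5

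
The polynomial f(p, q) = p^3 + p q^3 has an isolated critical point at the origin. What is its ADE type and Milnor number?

Type E_7, Milnor number mu = 7.

The Hessian of f at 0 is [[0, 0], [0, 0]] with rank 0, so corank 2. A Groebner basis of the Jacobian ideal J(f) in C{p,q} is {p^3, p*q^2, 3*p^2 + q^3}; counting standard monomials gives mu = 7. Corank 2; j^3 = p^3 is a perfect cube, so E-series; the 4-jet and mu = 7 give E_7.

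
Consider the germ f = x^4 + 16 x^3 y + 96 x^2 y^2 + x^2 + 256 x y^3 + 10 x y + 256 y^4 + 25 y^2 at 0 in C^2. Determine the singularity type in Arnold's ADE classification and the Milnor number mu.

The Hessian of f at 0 has rank 1. Corank 1: A-series; mu = 3 gives A_3.

Type A_3, Milnor number mu = 3.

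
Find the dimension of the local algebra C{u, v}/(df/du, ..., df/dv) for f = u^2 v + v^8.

9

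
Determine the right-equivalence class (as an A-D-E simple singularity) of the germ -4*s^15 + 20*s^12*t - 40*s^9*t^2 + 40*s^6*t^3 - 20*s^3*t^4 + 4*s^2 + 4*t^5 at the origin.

The Hessian of f at 0 has rank 1. Corank 1: A-series; mu = 4 gives A_4.

A4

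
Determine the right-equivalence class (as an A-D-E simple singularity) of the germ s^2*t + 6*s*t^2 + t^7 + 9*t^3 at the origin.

D_8

The Hessian of f at 0 has rank 0. Corank 2; j^3 = t*(s + 3*t)^2 has shape L^2 M (L != M), so D-series; mu = 8 gives D_8.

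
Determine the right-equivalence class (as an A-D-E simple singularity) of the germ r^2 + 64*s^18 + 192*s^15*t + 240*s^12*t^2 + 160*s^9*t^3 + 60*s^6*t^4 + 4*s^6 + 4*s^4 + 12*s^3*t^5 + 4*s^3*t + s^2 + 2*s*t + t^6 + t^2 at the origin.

A_5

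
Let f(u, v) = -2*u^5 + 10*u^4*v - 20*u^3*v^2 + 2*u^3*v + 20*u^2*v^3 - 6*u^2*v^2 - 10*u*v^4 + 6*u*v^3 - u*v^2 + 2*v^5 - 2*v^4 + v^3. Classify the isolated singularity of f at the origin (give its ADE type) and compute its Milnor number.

Type D_6, Milnor number mu = 6.

The Hessian of f at 0 has rank 0. Corank 2; j^3 = -v^2*(u - v) has shape L^2 M (L != M), so D-series; mu = 6 gives D_6.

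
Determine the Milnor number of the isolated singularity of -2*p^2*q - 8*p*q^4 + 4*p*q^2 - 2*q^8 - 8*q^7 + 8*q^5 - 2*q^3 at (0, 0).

The Hessian of f at 0 is [[0, 0], [0, 0]] with rank 0, so corank 2. A Groebner basis of the Jacobian ideal J(f) in C{p,q} is {p^2*q^2 + 2*p^2*q + p^2 - 4*p*q^2 - 3*p*q/2 + 2*q^3 + q^2/2, p^2*q + p^2/2 + p*q^3 - 2*p*q^2 - p*q/2 + q^3, p*q/2 + q^4 - q^2/2, p^3 - 3*p^2*q + 3*p*q^2 - q^3}; counting standard monomials gives mu = 9. Corank 2; j^3 = -2*q*(p - q)^2 has shape L^2 M (L != M), so D-series; mu = 9 gives D_9.

9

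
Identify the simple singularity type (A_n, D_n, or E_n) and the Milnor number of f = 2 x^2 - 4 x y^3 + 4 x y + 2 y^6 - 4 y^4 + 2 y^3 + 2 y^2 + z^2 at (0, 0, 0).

Type A_2, Milnor number mu = 2.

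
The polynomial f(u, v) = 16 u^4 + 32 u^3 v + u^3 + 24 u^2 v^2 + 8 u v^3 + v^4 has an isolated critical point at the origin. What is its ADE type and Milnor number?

Type E6, Milnor number mu = 6.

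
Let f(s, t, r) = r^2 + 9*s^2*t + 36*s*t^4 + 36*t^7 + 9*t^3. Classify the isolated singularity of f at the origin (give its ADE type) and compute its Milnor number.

Type D4, Milnor number mu = 4.

The Hessian of f at 0 has rank 1. Corank 2; j^3 = 9*t*(s^2 + t^2) splits into three distinct lines over C (the quadratic factor has nonzero discriminant), so D_4.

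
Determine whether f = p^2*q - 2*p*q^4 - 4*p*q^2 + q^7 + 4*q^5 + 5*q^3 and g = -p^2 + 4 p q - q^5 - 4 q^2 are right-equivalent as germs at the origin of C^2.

The Hessian of f at 0 has rank 0. Corank 2; j^3 = q*(p^2 - 4*p*q + 5*q^2) splits into three distinct lines over C (the quadratic factor has nonzero discriminant), so D_4. The Hessian of g at 0 has rank 1. Corank 1: A-series; mu = 4 gives A_4. f is D_4 but g is A_4, hence not right-equivalent.

No.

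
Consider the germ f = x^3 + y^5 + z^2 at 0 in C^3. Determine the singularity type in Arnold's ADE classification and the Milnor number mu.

Type E_8, Milnor number mu = 8.

The Hessian of f at 0 has rank 1. Corank 2; j^3 = x^3 is a perfect cube, so E-series; the 5-jet and mu = 8 give E_8.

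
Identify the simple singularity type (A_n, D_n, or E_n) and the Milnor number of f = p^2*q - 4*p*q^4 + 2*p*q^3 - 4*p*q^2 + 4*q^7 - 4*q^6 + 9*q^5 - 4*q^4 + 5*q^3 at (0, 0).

The Hessian of f at 0 is [[0, 0], [0, 0]] with rank 0, so corank 2. A Groebner basis of the Jacobian ideal J(f) in C{p,q} is {q^3, p^2 - q^2, p*q - 2*q^2}; counting standard monomials gives mu = 4. Corank 2; j^3 = q*(p^2 - 4*p*q + 5*q^2) splits into three distinct lines over C (the quadratic factor has nonzero discriminant), so D_4.

Type D4, Milnor number mu = 4.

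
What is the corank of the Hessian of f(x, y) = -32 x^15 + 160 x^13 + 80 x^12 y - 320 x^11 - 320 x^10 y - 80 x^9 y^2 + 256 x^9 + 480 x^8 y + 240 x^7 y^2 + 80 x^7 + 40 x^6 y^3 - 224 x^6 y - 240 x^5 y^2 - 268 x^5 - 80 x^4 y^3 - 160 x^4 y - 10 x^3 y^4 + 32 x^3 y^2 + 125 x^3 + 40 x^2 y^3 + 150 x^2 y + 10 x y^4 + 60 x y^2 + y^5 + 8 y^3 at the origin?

2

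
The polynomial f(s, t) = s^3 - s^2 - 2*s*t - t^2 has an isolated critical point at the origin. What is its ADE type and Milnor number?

Type A2, Milnor number mu = 2.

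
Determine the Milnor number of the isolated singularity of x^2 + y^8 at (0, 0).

The Hessian of f at 0 has rank 1. Corank 1: A-series; mu = 7 gives A_7.

7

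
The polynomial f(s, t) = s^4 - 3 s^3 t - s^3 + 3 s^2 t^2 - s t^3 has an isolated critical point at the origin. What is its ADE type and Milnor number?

Type E_{7}, Milnor number mu = 7.

The Hessian of f at 0 has rank 0. Corank 2; j^3 = -s^3 is a perfect cube, so E-series; the 4-jet and mu = 7 give E_7.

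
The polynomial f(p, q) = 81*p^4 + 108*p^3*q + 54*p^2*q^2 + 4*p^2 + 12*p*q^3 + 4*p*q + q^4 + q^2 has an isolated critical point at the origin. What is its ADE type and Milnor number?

The Hessian of f at 0 is [[8, 4], [4, 2]] with rank 1, so corank 1. A Groebner basis of the Jacobian ideal J(f) in C{p,q} is {q^3, p + q/2}; counting standard monomials gives mu = 3. Corank 1: A-series; mu = 3 gives A_3.

Type A_{3}, Milnor number mu = 3.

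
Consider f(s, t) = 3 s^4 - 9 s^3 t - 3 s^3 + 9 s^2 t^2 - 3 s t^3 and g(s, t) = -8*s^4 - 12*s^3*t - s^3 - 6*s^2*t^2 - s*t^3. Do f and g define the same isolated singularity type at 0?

Yes.

The Hessian of f at 0 has rank 0. Corank 2; j^3 = -3*s^3 is a perfect cube, so E-series; the 4-jet and mu = 7 give E_7. The Hessian of g at 0 has rank 0. Corank 2; j^3 = -s^3 is a perfect cube, so E-series; the 4-jet and mu = 7 give E_7. Both have type E_7, hence right-equivalent.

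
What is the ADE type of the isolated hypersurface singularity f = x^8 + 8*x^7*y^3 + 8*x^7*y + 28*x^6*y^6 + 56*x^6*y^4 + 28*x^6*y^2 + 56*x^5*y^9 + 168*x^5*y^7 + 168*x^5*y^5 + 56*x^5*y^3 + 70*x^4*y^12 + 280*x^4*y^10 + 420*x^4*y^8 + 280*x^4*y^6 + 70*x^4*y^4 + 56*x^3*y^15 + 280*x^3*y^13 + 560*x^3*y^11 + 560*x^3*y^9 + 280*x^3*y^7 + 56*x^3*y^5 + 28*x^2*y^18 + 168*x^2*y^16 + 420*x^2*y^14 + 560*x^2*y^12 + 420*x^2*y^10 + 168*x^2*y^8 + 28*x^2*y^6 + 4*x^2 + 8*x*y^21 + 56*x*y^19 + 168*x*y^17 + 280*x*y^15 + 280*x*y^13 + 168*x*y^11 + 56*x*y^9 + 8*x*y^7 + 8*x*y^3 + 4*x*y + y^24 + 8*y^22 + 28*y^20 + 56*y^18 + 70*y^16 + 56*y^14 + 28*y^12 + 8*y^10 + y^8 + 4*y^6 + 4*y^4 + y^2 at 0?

A7

The Hessian of f at 0 has rank 1. Corank 1: A-series; mu = 7 gives A_7.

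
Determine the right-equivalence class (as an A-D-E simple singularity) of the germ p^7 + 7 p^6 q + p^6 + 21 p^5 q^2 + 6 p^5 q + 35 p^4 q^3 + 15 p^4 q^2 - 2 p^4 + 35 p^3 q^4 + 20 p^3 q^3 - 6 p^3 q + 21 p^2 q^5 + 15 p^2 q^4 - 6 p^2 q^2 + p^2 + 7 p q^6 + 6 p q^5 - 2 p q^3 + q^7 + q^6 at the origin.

A_6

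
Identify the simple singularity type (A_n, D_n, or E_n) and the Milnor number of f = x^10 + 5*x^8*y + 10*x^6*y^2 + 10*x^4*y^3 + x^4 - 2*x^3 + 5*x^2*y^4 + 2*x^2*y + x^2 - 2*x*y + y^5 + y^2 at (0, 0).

Type A_{4}, Milnor number mu = 4.

The Hessian of f at 0 has rank 1. Corank 1: A-series; mu = 4 gives A_4.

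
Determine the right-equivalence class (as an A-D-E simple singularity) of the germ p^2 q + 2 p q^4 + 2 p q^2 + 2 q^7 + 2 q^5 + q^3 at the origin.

D8

The Hessian of f at 0 is [[0, 0], [0, 0]] with rank 0, so corank 2. A Groebner basis of the Jacobian ideal J(f) in C{p,q} is {-p^2/6 + p*q^3 - 4*p*q/3 - 7*q^2/6, p*q + q^4 + q^2, p^3 - 3*p*q^2 - 2*q^3, p^2*q + 2*p*q^2 + q^3}; counting standard monomials gives mu = 8. Corank 2; j^3 = q*(p + q)^2 has shape L^2 M (L != M), so D-series; mu = 8 gives D_8.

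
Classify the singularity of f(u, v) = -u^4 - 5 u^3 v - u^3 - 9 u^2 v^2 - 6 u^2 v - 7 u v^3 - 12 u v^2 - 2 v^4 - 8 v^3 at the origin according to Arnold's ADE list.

E7

The Hessian of f at 0 has rank 0. Corank 2; j^3 = -(u + 2*v)^3 is a perfect cube, so E-series; the 4-jet and mu = 7 give E_7.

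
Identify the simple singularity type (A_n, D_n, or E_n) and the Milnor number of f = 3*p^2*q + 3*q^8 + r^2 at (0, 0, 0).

Type D9, Milnor number mu = 9.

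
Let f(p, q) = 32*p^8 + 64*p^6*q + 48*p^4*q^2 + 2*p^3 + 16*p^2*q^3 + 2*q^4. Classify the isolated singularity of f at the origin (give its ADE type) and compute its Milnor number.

The Hessian of f at 0 has rank 0. Corank 2; j^3 = 2*p^3 is a perfect cube, so E-series; the 4-jet and mu = 6 give E_6.

Type E6, Milnor number mu = 6.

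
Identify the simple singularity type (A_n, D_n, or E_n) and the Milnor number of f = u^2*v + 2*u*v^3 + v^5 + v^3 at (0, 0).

Type D_4, Milnor number mu = 4.

The Hessian of f at 0 has rank 0. Corank 2; j^3 = v*(u^2 + v^2) splits into three distinct lines over C (the quadratic factor has nonzero discriminant), so D_4.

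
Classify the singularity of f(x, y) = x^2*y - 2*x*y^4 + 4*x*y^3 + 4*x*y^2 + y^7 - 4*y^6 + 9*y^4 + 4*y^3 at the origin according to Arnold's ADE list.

D5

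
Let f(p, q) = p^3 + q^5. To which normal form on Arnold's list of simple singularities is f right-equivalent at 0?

The Hessian of f at 0 is [[0, 0], [0, 0]] with rank 0, so corank 2. A Groebner basis of the Jacobian ideal J(f) in C{p,q} is {q^4, p^2}; counting standard monomials gives mu = 8. Corank 2; j^3 = p^3 is a perfect cube, so E-series; the 5-jet and mu = 8 give E_8.

E_{8}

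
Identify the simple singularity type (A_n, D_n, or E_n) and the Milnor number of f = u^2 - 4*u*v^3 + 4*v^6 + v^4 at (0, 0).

Type A3, Milnor number mu = 3.

The Hessian of f at 0 is [[2, 0], [0, 0]] with rank 1, so corank 1. A Groebner basis of the Jacobian ideal J(f) in C{u,v} is {v^3, u}; counting standard monomials gives mu = 3. Corank 1: A-series; mu = 3 gives A_3.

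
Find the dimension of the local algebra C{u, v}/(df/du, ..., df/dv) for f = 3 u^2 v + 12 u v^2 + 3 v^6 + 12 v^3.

The Hessian of f at 0 is [[0, 0], [0, 0]] with rank 0, so corank 2. A Groebner basis of the Jacobian ideal J(f) in C{u,v} is {u^2/6 + v^5 - 2*v^2/3, u^3 + 8*v^3, u*v + 2*v^2}; counting standard monomials gives mu = 7. Corank 2; j^3 = 3*v*(u + 2*v)^2 has shape L^2 M (L != M), so D-series; mu = 7 gives D_7.

7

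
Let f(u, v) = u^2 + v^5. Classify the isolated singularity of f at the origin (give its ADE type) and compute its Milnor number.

Type A4, Milnor number mu = 4.

The Hessian of f at 0 is [[2, 0], [0, 0]] with rank 1, so corank 1. A Groebner basis of the Jacobian ideal J(f) in C{u,v} is {v^4, u}; counting standard monomials gives mu = 4. Corank 1: A-series; mu = 4 gives A_4.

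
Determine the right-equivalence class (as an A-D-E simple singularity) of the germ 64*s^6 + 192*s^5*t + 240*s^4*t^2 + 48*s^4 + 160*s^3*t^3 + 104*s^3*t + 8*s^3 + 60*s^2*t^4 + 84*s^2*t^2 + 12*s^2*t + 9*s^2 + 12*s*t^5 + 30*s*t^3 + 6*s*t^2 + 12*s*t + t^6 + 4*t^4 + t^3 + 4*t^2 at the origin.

A_{2}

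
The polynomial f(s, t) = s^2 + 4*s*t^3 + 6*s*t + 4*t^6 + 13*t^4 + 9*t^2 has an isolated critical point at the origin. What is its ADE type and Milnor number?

Type A_{3}, Milnor number mu = 3.

The Hessian of f at 0 has rank 1. Corank 1: A-series; mu = 3 gives A_3.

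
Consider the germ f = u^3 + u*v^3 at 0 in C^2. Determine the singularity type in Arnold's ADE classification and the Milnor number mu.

Type E_7, Milnor number mu = 7.

The Hessian of f at 0 is [[0, 0], [0, 0]] with rank 0, so corank 2. A Groebner basis of the Jacobian ideal J(f) in C{u,v} is {u^3, u*v^2, 3*u^2 + v^3}; counting standard monomials gives mu = 7. Corank 2; j^3 = u^3 is a perfect cube, so E-series; the 4-jet and mu = 7 give E_7.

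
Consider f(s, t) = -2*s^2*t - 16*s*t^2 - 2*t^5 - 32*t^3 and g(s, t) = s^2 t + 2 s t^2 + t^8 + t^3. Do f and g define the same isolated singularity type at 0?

No.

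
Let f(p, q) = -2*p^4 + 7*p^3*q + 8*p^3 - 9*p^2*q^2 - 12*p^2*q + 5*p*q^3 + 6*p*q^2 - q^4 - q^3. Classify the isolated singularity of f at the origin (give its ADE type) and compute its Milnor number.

Type E7, Milnor number mu = 7.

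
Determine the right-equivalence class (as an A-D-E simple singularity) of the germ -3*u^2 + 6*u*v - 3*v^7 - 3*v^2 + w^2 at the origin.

A_6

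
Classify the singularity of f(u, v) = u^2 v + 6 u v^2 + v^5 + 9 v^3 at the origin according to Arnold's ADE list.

The Hessian of f at 0 is [[0, 0], [0, 0]] with rank 0, so corank 2. A Groebner basis of the Jacobian ideal J(f) in C{u,v} is {u^2/5 + v^4 - 9*v^2/5, u^3 + 27*v^3, u*v + 3*v^2}; counting standard monomials gives mu = 6. Corank 2; j^3 = v*(u + 3*v)^2 has shape L^2 M (L != M), so D-series; mu = 6 gives D_6.

D_6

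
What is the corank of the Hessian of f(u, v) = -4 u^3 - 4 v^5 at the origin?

2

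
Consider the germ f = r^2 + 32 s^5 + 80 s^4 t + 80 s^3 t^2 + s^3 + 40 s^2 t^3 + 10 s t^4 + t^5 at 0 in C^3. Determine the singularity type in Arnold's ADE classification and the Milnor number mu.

Type E8, Milnor number mu = 8.

The Hessian of f at 0 is [[0, 0, 0], [0, 0, 0], [0, 0, 2]] with rank 1, so corank 2. A Groebner basis of the Jacobian ideal J(f) in C{s,t,r} is {t^5, s*t^3 + t^4/8, s^2, r}; counting standard monomials gives mu = 8. Corank 2; j^3 = s^3 is a perfect cube, so E-series; the 5-jet and mu = 8 give E_8.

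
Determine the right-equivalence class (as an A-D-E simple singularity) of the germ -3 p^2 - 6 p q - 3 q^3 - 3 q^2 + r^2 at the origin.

The Hessian of f at 0 has rank 2. Corank 1: A-series; mu = 2 gives A_2.

A_{2}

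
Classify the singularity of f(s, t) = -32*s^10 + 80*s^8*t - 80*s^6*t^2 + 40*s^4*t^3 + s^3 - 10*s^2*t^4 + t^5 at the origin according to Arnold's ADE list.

E_{8}

The Hessian of f at 0 is [[0, 0], [0, 0]] with rank 0, so corank 2. A Groebner basis of the Jacobian ideal J(f) in C{s,t} is {t^4, s^2}; counting standard monomials gives mu = 8. Corank 2; j^3 = s^3 is a perfect cube, so E-series; the 5-jet and mu = 8 give E_8.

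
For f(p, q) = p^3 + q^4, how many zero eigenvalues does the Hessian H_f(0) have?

2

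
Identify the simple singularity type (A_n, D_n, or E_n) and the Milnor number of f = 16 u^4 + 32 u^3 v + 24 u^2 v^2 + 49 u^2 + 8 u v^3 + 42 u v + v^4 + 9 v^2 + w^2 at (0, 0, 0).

Type A_{3}, Milnor number mu = 3.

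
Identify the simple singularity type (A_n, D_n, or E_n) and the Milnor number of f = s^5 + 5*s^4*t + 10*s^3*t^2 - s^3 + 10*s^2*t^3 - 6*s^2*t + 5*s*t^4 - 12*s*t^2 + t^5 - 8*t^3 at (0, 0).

Type E8, Milnor number mu = 8.

The Hessian of f at 0 is [[0, 0], [0, 0]] with rank 0, so corank 2. A Groebner basis of the Jacobian ideal J(f) in C{s,t} is {t^5, s*t^3 + 7*t^4/4, s^2 + 4*s*t + 4*t^2}; counting standard monomials gives mu = 8. Corank 2; j^3 = -(s + 2*t)^3 is a perfect cube, so E-series; the 5-jet and mu = 8 give E_8.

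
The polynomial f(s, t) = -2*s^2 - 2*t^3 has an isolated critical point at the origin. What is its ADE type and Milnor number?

The Hessian of f at 0 is [[-4, 0], [0, 0]] with rank 1, so corank 1. A Groebner basis of the Jacobian ideal J(f) in C{s,t} is {t^2, s}; counting standard monomials gives mu = 2. Corank 1: A-series; mu = 2 gives A_2.

Type A_{2}, Milnor number mu = 2.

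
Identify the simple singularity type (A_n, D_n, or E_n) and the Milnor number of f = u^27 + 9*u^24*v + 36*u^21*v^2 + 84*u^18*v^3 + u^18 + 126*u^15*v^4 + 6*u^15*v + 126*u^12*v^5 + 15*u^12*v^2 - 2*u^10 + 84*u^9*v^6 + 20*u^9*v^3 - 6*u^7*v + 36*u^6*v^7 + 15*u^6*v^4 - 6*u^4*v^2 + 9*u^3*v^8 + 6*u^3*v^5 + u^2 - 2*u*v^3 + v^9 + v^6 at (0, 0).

Type A_{8}, Milnor number mu = 8.

The Hessian of f at 0 is [[2, 0], [0, 0]] with rank 1, so corank 1. A Groebner basis of the Jacobian ideal J(f) in C{u,v} is {u^2*v^2, u^3, -u + v^3}; counting standard monomials gives mu = 8. Corank 1: A-series; mu = 8 gives A_8.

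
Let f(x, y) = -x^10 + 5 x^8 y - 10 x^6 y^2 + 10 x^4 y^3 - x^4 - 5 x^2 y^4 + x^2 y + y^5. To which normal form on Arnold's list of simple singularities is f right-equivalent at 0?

The Hessian of f at 0 has rank 0. Corank 2; j^3 = x^2*y has shape L^2 M (L != M), so D-series; mu = 6 gives D_6.

D6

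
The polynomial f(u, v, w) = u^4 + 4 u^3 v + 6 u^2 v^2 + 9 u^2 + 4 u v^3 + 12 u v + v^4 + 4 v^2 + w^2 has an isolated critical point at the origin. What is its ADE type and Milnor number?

Type A_{3}, Milnor number mu = 3.

The Hessian of f at 0 is [[18, 12, 0], [12, 8, 0], [0, 0, 2]] with rank 2, so corank 1. A Groebner basis of the Jacobian ideal J(f) in C{u,v,w} is {v^3, u + 2*v/3, w}; counting standard monomials gives mu = 3. Corank 1: A-series; mu = 3 gives A_3.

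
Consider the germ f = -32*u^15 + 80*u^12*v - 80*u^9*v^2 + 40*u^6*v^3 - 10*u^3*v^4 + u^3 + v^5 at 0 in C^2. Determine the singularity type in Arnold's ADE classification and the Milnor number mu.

The Hessian of f at 0 has rank 0. Corank 2; j^3 = u^3 is a perfect cube, so E-series; the 5-jet and mu = 8 give E_8.

Type E8, Milnor number mu = 8.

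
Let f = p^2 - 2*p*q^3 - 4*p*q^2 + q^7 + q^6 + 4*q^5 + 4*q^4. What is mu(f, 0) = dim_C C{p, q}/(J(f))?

6

The Hessian of f at 0 has rank 1. Corank 1: A-series; mu = 6 gives A_6.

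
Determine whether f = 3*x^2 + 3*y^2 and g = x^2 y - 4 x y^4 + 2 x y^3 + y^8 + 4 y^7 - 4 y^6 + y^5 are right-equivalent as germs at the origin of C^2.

The Hessian of f at 0 is [[6, 0], [0, 6]] with rank 2, so corank 0. A Groebner basis of the Jacobian ideal J(f) in C{x,y} is {x, y}; counting standard monomials gives mu = 1. Corank 0: nondegenerate Morse point, so A_1. The Hessian of g at 0 is [[0, 0], [0, 0]] with rank 0, so corank 2. A Groebner basis of the Jacobian ideal J(g) in C{x,y} is {x^2*y^2 - x^2*y/2 - 3*x^2/4 - 5*x*y^2/4 - x*y/4 - y^3/4, x^2*y + x^2/2 + x*y^3 + x*y^2 + x*y/4 + y^3/4, -x*y/2 + y^4 - y^3/2, x^3 + x^2*y + 5*x^2/4 + 2*x*y^2 + 3*x*y/8 + 3*y^3/8}; counting standard monomials gives mu = 9. Corank 2; j^3 = x^2*y has shape L^2 M (L != M), so D-series; mu = 9 gives D_9. f is A_1 but g is D_9, hence not right-equivalent.

No.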